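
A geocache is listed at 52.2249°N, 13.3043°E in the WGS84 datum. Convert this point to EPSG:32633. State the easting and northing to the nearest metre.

Zone 33 central meridian λ₀ = 6×33 − 183 = 15°; Δλ = -1.6957°.
Transverse Mercator on WGS84 with k₀ = 0.9996 gives E = 384177.748 m, N = 5787407.597 m.

E 384178 m, N 5787408 m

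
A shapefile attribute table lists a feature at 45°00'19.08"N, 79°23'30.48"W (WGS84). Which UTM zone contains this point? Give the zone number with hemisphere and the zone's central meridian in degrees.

Zone 17N, central meridian -81°

UTM zone = ⌊(λ + 180)/6⌋ + 1; -79.3918° ∈ [-84°, -78°) → zone 17.
Hemisphere: N (φ ≥ 0).
Central meridian λ₀ = 6×17 − 183 = -81°.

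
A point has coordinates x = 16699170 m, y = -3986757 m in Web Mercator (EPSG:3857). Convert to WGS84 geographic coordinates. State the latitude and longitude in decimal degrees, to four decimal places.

R = 6378137 m. λ = x/R = 150.01119643°.
φ = 2·arctan(exp(y/R)) − 90° = 2·arctan(0.53523) − 90° = -33.68629881°.

lat -33.6863°, lon 150.0112°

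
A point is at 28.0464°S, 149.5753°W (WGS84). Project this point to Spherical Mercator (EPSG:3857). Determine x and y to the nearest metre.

x -16650646 m, y -3254825 m

Web Mercator is spherical with R = a = 6378137 m.
x = R·λ = 6378137 × -2.610581465 = -16650646.231 m.
y = R·ln tan(π/4 + φ/2) = 6378137 × -0.510309676 = -3254825.029 m.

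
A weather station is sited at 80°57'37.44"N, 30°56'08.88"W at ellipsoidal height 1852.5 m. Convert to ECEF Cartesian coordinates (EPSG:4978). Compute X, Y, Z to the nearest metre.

X 862627 m, Y -517004 m, Z 6279109 m

WGS84: a = 6378137 m, e² = 0.006694380; N(φ) = a/√(1−e²sin²φ) = 6399061.343 m.
X = (N+h)·cosφ·cosλ = 862626.845 m; Y = (N+h)·cosφ·sinλ = -517003.844 m; Z = (N(1−e²)+h)·sinφ = 6279108.694 m.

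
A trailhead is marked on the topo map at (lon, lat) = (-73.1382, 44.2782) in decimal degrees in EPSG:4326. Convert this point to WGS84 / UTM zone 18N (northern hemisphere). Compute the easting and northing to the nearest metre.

Zone 18 central meridian λ₀ = 6×18 − 183 = -75°; Δλ = +1.8618°.
Transverse Mercator on WGS84 with k₀ = 0.9996 gives E = 648569.620 m, N = 4904458.172 m.

E 648570 m, N 4904458 m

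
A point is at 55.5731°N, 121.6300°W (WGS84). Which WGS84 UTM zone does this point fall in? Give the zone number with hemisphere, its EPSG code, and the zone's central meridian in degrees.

UTM zone = ⌊(λ + 180)/6⌋ + 1; -121.6300° ∈ [-126°, -120°) → zone 10.
Hemisphere: N (φ ≥ 0).
Central meridian λ₀ = 6×10 − 183 = -123°.
EPSG code: 32610.

Zone 10N (EPSG:32610), central meridian -123°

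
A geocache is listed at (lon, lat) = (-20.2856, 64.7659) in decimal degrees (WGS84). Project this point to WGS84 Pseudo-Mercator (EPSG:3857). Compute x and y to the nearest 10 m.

x -2258180 m, y 9546980 m

Web Mercator is spherical with R = a = 6378137 m.
x = R·λ = 6378137 × -0.354050511 = -2258182.662 m.
y = R·ln tan(π/4 + φ/2) = 6378137 × 1.496828456 = 9546976.960 m.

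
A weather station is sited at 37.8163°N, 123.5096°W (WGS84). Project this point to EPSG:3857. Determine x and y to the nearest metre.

Web Mercator is spherical with R = a = 6378137 m.
x = R·λ = 6378137 × -2.155649178 = -13749025.780 m.
y = R·ln tan(π/4 + φ/2) = 6378137 × 0.713924390 = 4553507.568 m.

x -13749026 m, y 4553508 m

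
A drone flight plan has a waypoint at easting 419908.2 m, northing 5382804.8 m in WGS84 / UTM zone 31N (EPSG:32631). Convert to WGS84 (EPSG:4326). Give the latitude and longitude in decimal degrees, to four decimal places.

Zone 31N: λ₀ = 3°, k₀ = 0.9996, false easting 500000 m.
Meridian distance M = (N − FN)/k₀ = 5384958.8 m.
Inverse transverse Mercator on WGS84 gives φ = 48.59319998°, λ = 1.91380014°.

lat 48.5932°, lon 1.9138°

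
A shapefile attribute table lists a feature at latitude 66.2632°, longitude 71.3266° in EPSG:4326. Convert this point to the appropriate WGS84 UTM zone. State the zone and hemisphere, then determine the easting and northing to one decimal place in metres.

Zone 42N: E 604487.6 m, N 7351189.9 m

Longitude 71.3266° lies in the 6° band [66°, 72°), giving zone 42; latitude is north of the equator, so 42N.
Zone 42 central meridian λ₀ = 6×42 − 183 = 69°; Δλ = +2.3266°.
Transverse Mercator on WGS84 with k₀ = 0.9996 gives E = 604487.557 m, N = 7351189.909 m.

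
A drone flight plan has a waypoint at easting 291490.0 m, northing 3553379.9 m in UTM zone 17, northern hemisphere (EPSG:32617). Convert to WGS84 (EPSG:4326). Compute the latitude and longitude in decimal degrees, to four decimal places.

lat 32.0975°, lon -83.2096°

Zone 17N: λ₀ = -81°, k₀ = 0.9996, false easting 500000 m.
Meridian distance M = (N − FN)/k₀ = 3554801.8 m.
Inverse transverse Mercator on WGS84 gives φ = 32.09749960°, λ = -83.20959955°.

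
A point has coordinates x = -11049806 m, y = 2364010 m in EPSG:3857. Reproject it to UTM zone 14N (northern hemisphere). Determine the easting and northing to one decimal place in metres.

E 472718.4 m, N 2296283.5 m

Web Mercator inverse (R = 6378137 m) → φ = 20.76609778°, λ = -99.26209616°.
UTM 14N forward: E = 472718.375 m, N = 2296283.516 m.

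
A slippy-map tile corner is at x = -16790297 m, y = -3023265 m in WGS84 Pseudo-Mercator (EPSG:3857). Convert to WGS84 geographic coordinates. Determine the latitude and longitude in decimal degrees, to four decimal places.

R = 6378137 m. λ = x/R = -150.82980420°.
φ = 2·arctan(exp(y/R)) − 90° = 2·arctan(0.62250) − 90° = -26.19509961°.

lat -26.1951°, lon -150.8298°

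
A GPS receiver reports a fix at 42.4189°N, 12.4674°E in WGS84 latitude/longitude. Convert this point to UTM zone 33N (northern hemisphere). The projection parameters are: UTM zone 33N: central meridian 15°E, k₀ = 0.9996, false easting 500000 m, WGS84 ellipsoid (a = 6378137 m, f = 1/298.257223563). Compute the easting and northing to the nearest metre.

E 291631 m, N 4699395 m

Zone 33 central meridian λ₀ = 6×33 − 183 = 15°; Δλ = -2.5326°.
Transverse Mercator on WGS84 with k₀ = 0.9996 gives E = 291631.122 m, N = 4699395.387 m.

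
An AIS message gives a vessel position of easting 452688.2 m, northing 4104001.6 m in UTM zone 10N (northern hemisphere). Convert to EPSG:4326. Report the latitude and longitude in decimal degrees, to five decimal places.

Zone 10N: λ₀ = -123°, k₀ = 0.9996, false easting 500000 m.
Meridian distance M = (N − FN)/k₀ = 4105643.9 m.
Inverse transverse Mercator on WGS84 gives φ = 37.08109971°, λ = -123.53230001°.

lat 37.08110°, lon -123.53230°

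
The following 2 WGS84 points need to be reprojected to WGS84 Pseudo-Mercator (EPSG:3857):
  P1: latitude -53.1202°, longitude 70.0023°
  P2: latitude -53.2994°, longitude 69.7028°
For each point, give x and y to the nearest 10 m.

Web Mercator: x = R·λ, y = R·ln tan(π/4+φ/2), R = 6378137 m.
P1 (-53.1202°, 70.0023°) → (7792620.390, -7005262.690) m.
P2 (-53.2994°, 69.7028°) → (7759280.203, -7038571.983) m.

P1: x 7792620 m, y -7005260 m; P2: x 7759280 m, y -7038570 m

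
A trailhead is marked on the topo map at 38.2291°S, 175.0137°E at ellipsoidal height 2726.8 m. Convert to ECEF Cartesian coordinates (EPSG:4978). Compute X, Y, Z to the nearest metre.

WGS84: a = 6378137 m, e² = 0.006694380; N(φ) = a/√(1−e²sin²φ) = 6386327.704 m.
X = (N+h)·cosφ·cosλ = -4999881.290 m; Y = (N+h)·cosφ·sinλ = 436228.284 m; Z = (N(1−e²)+h)·sinφ = -3927138.926 m.

X -4999881 m, Y 436228 m, Z -3927139 m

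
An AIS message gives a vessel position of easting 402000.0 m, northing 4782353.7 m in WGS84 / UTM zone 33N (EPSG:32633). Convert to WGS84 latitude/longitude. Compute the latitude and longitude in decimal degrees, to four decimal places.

Zone 33N: λ₀ = 15°, k₀ = 0.9996, false easting 500000 m.
Meridian distance M = (N − FN)/k₀ = 4784267.4 m.
Inverse transverse Mercator on WGS84 gives φ = 43.18759979°, λ = 13.79399947°.

lat 43.1876°, lon 13.7940°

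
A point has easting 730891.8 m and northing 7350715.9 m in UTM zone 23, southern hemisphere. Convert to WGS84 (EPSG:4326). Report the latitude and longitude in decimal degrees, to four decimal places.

lat -23.9386°, lon -42.7314°

Zone 23S: λ₀ = -45°, k₀ = 0.9996, false easting 500000 m, false northing 10000000 m.
Meridian distance M = (N − FN)/k₀ = -2650344.2 m.
Inverse transverse Mercator on WGS84 gives φ = -23.93859987°, λ = -42.73140032°.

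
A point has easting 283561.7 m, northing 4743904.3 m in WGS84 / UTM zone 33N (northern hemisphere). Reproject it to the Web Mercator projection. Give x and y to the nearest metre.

Unproject from UTM 33N (λ₀ = 15°) → φ = 42.81709978°, λ = 12.35250008°.
Web Mercator (R = 6378137 m): x = 1375074.019 m, y = 5284173.875 m.

x 1375074 m, y 5284174 m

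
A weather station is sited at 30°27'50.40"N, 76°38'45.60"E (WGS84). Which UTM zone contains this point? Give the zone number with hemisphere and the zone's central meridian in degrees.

UTM zone = ⌊(λ + 180)/6⌋ + 1; 76.6460° ∈ [72°, 78°) → zone 43.
Hemisphere: N (φ ≥ 0).
Central meridian λ₀ = 6×43 − 183 = 75°.

Zone 43N, central meridian 75°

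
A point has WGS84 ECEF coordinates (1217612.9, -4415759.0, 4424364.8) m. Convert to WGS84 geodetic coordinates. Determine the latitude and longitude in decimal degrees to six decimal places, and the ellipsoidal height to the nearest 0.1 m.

λ = atan2(Y, X) = -74.58419948°; p = √(X²+Y²) = 4580557.7 m.
Bowring's method on WGS84 (a = 6378137 m, b = 6356752.314 m) gives φ = 44.19859982°, h = 610.962 m.

lat 44.198600°, lon -74.584199°, h 611.0 m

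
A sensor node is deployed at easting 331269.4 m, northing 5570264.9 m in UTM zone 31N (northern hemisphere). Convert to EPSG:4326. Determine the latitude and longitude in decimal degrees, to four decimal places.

Zone 31N: λ₀ = 3°, k₀ = 0.9996, false easting 500000 m.
Meridian distance M = (N − FN)/k₀ = 5572493.9 m.
Inverse transverse Mercator on WGS84 gives φ = 50.26040001°, λ = 0.63270012°.

lat 50.2604°, lon 0.6327°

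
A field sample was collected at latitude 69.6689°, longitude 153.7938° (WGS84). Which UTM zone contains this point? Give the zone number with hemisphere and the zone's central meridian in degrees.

Zone 56N, central meridian 153°

UTM zone = ⌊(λ + 180)/6⌋ + 1; 153.7938° ∈ [150°, 156°) → zone 56.
Hemisphere: N (φ ≥ 0).
Central meridian λ₀ = 6×56 − 183 = 153°.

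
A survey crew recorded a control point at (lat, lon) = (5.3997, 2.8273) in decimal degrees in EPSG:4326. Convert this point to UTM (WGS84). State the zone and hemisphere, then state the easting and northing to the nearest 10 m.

Longitude 2.8273° lies in the 6° band [0°, 6°), giving zone 31; latitude is north of the equator, so 31N.
Zone 31 central meridian λ₀ = 6×31 − 183 = 3°; Δλ = -0.1727°.
Transverse Mercator on WGS84 with k₀ = 0.9996 gives E = 480867.495 m, N = 596849.516 m.

Zone 31N: E 480870 m, N 596850 m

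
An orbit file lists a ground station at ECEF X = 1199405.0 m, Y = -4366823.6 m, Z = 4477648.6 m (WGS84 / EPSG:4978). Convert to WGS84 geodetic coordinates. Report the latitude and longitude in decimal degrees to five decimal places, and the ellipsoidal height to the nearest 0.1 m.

λ = atan2(Y, X) = -74.64169984°; p = √(X²+Y²) = 4528545.1 m.
Bowring's method on WGS84 (a = 6378137 m, b = 6356752.314 m) gives φ = 44.86860003°, h = 903.749 m.

lat 44.86860°, lon -74.64170°, h 903.7 m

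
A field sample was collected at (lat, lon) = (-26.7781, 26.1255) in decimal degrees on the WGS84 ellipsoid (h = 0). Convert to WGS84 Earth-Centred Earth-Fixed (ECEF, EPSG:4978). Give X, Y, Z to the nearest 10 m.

WGS84: a = 6378137 m, e² = 0.006694380; N(φ) = a/√(1−e²sin²φ) = 6382474.872 m.
X = (N+h)·cosφ·cosλ = 5115850.418 m; Y = (N+h)·cosφ·sinλ = 2509053.169 m; Z = (N(1−e²)+h)·sinφ = -2856286.915 m.

X 5115850 m, Y 2509050 m, Z -2856290 m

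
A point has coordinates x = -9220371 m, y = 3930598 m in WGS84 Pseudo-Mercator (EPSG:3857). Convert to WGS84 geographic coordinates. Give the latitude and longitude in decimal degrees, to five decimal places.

lat 33.26550°, lon -82.82800°

R = 6378137 m. λ = x/R = -82.82800195°.
φ = 2·arctan(exp(y/R)) − 90° = 2·arctan(1.85199) − 90° = 33.26550071°.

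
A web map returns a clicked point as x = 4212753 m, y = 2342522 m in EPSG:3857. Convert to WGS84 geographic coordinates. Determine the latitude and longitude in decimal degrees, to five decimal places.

lat 20.58550°, lon 37.84380°

R = 6378137 m. λ = x/R = 37.84380408°.
φ = 2·arctan(exp(y/R)) − 90° = 2·arctan(1.44379) − 90° = 20.58550032°.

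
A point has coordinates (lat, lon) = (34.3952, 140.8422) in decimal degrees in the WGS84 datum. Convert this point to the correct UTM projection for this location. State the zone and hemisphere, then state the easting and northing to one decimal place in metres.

Zone 54N: E 485495.3 m, N 3805987.7 m

Longitude 140.8422° lies in the 6° band [138°, 144°), giving zone 54; latitude is north of the equator, so 54N.
Zone 54 central meridian λ₀ = 6×54 − 183 = 141°; Δλ = -0.1578°.
Transverse Mercator on WGS84 with k₀ = 0.9996 gives E = 485495.337 m, N = 3805987.666 m.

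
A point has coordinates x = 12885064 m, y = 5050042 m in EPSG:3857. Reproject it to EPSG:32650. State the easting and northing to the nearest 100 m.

Web Mercator inverse (R = 6378137 m) → φ = 41.25510011°, λ = 115.74849928°.
UTM 50N forward: E = 395152.626 m, N = 4567831.368 m.

E 395200 m, N 4567800 m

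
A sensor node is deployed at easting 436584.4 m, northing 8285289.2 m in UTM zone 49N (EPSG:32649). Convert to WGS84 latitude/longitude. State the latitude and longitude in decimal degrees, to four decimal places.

lat 74.6463°, lon 108.8539°

Zone 49N: λ₀ = 111°, k₀ = 0.9996, false easting 500000 m.
Meridian distance M = (N − FN)/k₀ = 8288604.6 m.
Inverse transverse Mercator on WGS84 gives φ = 74.64629974°, λ = 108.85390079°.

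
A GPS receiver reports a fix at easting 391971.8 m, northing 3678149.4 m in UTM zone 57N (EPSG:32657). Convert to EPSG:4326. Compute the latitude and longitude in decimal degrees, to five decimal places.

Zone 57N: λ₀ = 159°, k₀ = 0.9996, false easting 500000 m.
Meridian distance M = (N − FN)/k₀ = 3679621.2 m.
Inverse transverse Mercator on WGS84 gives φ = 33.23690024°, λ = 157.84050037°.

lat 33.23690°, lon 157.84050°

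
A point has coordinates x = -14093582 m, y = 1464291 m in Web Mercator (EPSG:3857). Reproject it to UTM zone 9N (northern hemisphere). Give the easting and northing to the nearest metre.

Web Mercator inverse (R = 6378137 m) → φ = 13.03989895°, λ = -126.60480119°.
UTM 9N forward: E = 759765.489 m, N = 1442773.614 m.

E 759765 m, N 1442774 m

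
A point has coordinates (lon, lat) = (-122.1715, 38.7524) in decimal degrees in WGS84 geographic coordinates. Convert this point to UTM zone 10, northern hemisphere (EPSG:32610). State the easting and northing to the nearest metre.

E 571991 m, N 4289627 m

Zone 10 central meridian λ₀ = 6×10 − 183 = -123°; Δλ = +0.8285°.
Transverse Mercator on WGS84 with k₀ = 0.9996 gives E = 571991.179 m, N = 4289626.551 m.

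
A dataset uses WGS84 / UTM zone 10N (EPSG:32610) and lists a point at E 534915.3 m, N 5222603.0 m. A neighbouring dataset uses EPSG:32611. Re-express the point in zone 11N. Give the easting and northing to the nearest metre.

UTM 10N → geographic: φ = 47.15600034°, λ = -122.53939999°.
UTM 11N (λ₀ = -117°) forward: E = 80140.478 m, N = 5237403.873 m.

E 80140 m, N 5237404 m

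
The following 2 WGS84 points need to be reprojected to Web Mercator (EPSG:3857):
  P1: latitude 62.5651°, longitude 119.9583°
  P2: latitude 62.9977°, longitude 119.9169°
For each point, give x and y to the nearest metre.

P1: x 13353697 m, y 8994398 m; P2: x 13349088 m, y 9099687 m

Web Mercator: x = R·λ, y = R·ln tan(π/4+φ/2), R = 6378137 m.
P1 (62.5651°, 119.9583°) → (13353696.872, 8994397.943) m.
P2 (62.9977°, 119.9169°) → (13349088.246, 9099686.964) m.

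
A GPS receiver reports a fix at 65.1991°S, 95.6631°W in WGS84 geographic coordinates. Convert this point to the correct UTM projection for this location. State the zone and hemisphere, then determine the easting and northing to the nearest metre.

Longitude -95.6631° lies in the 6° band [-96°, -90°), giving zone 15; latitude is south of the equator, so 15S.
Zone 15 central meridian λ₀ = 6×15 − 183 = -93°; Δλ = -2.6631°.
Transverse Mercator on WGS84 with k₀ = 0.9996 gives E = 375381.677 m, N = 2766726.166 m.

Zone 15S: E 375382 m, N 2766726 m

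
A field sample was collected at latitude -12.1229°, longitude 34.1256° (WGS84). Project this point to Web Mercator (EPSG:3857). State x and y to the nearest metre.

Web Mercator is spherical with R = a = 6378137 m.
x = R·λ = 6378137 × 0.595604079 = 3798844.415 m.
y = R·ln tan(π/4 + φ/2) = 6378137 × -0.213181125 = -1359698.419 m.

x 3798844 m, y -1359698 m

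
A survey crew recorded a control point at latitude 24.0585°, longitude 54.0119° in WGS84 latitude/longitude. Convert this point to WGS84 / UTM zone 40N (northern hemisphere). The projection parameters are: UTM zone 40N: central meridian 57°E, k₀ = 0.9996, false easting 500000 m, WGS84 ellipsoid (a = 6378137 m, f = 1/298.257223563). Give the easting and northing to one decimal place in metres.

Zone 40 central meridian λ₀ = 6×40 − 183 = 57°; Δλ = -2.9881°.
Transverse Mercator on WGS84 with k₀ = 0.9996 gives E = 196122.084 m, N = 2663935.656 m.

E 196122.1 m, N 2663935.7 m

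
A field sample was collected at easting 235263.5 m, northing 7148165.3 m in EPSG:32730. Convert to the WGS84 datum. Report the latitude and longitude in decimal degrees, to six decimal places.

lat -25.760700°, lon -5.639400°

Zone 30S: λ₀ = -3°, k₀ = 0.9996, false easting 500000 m, false northing 10000000 m.
Meridian distance M = (N − FN)/k₀ = -2852975.9 m.
Inverse transverse Mercator on WGS84 gives φ = -25.76069997°, λ = -5.63939975°.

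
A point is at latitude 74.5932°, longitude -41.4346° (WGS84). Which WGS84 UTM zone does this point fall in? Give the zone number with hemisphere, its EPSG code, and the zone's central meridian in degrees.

Zone 24N (EPSG:32624), central meridian -39°

UTM zone = ⌊(λ + 180)/6⌋ + 1; -41.4346° ∈ [-42°, -36°) → zone 24.
Hemisphere: N (φ ≥ 0).
Central meridian λ₀ = 6×24 − 183 = -39°.
EPSG code: 32624.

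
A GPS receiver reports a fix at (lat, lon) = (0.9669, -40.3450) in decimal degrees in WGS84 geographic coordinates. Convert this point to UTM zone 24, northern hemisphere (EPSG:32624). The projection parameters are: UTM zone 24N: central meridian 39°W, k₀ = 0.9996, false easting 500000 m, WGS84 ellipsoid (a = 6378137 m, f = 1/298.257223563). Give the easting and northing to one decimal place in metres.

E 350342.5 m, N 106901.2 m

Zone 24 central meridian λ₀ = 6×24 − 183 = -39°; Δλ = -1.3450°.
Transverse Mercator on WGS84 with k₀ = 0.9996 gives E = 350342.512 m, N = 106901.2495 m.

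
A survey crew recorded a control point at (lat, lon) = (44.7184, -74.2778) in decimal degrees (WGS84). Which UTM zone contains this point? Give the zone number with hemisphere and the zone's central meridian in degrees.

Zone 18N, central meridian -75°

UTM zone = ⌊(λ + 180)/6⌋ + 1; -74.2778° ∈ [-78°, -72°) → zone 18.
Hemisphere: N (φ ≥ 0).
Central meridian λ₀ = 6×18 − 183 = -75°.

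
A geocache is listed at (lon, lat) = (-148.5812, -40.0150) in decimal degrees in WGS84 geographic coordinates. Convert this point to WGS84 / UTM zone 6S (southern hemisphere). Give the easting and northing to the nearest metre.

E 365056 m, N 5569380 m

Zone 6 central meridian λ₀ = 6×6 − 183 = -147°; Δλ = -1.5812°.
Transverse Mercator on WGS84 with k₀ = 0.9996 gives E = 365055.777 m, N = 5569380.491 m.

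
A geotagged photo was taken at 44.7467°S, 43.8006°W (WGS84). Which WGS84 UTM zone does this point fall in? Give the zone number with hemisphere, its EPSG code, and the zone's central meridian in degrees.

UTM zone = ⌊(λ + 180)/6⌋ + 1; -43.8006° ∈ [-48°, -42°) → zone 23.
Hemisphere: S (φ < 0).
Central meridian λ₀ = 6×23 − 183 = -45°.
EPSG code: 32723.

Zone 23S (EPSG:32723), central meridian -45°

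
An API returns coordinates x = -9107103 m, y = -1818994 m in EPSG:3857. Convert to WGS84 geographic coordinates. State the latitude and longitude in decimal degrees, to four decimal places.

lat -16.1232°, lon -81.8105°

R = 6378137 m. λ = x/R = -81.81049819°.
φ = 2·arctan(exp(y/R)) − 90° = 2·arctan(0.75187) − 90° = -16.12319631°.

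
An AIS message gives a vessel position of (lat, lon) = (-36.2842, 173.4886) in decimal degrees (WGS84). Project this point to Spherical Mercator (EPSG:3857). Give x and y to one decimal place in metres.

x 19312662.6 m, y -4339797.6 m

Web Mercator is spherical with R = a = 6378137 m.
x = R·λ = 6378137 × 3.027947285 = 19312662.610 m.
y = R·ln tan(π/4 + φ/2) = 6378137 × -0.680417754 = -4339797.649 m.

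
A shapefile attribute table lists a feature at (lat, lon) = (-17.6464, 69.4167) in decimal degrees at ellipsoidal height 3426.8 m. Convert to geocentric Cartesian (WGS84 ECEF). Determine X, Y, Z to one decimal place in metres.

X 2138646.7 m, Y 5694816.8 m, Z -1922165.8 m

WGS84: a = 6378137 m, e² = 0.006694380; N(φ) = a/√(1−e²sin²φ) = 6380099.755 m.
X = (N+h)·cosφ·cosλ = 2138646.737 m; Y = (N+h)·cosφ·sinλ = 5694816.794 m; Z = (N(1−e²)+h)·sinφ = -1922165.769 m.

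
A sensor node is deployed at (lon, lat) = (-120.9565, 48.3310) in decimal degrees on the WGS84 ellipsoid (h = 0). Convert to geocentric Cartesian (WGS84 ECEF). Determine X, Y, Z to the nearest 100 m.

WGS84: a = 6378137 m, e² = 0.006694380; N(φ) = a/√(1−e²sin²φ) = 6390083.258 m.
X = (N+h)·cosφ·cosλ = -2185268.524 m; Y = (N+h)·cosφ·sinλ = -3643159.984 m; Z = (N(1−e²)+h)·sinφ = 4741424.581 m.

X -2185300 m, Y -3643200 m, Z 4741400 m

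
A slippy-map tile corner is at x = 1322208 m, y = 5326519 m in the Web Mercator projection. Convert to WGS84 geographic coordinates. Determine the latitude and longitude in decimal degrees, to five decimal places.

R = 6378137 m. λ = x/R = 11.87759655°.
φ = 2·arctan(exp(y/R)) − 90° = 2·arctan(2.30509) − 90° = 43.09549845°.

lat 43.09550°, lon 11.87760°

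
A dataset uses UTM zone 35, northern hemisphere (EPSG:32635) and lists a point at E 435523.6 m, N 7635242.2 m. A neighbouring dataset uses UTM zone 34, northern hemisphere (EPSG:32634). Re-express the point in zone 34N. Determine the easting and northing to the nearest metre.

UTM 35N → geographic: φ = 68.82099999°, λ = 25.40069958°.
UTM 34N (λ₀ = 21°) forward: E = 677303.934 m, N = 7640756.141 m.

E 677304 m, N 7640756 m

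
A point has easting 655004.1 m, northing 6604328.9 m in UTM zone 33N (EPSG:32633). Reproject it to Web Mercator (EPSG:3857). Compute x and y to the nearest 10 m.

x 1975050 m, y 8299900 m

Unproject from UTM 33N (λ₀ = 15°) → φ = 59.54849961°, λ = 17.74220035°.
Web Mercator (R = 6378137 m): x = 1975052.709 m, y = 8299895.103 m.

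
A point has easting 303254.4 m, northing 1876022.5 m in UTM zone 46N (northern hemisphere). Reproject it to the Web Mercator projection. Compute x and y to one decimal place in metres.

x 10147027.7 m, y 1916134.4 m

Unproject from UTM 46N (λ₀ = 93°) → φ = 16.95970032°, λ = 91.15230042°.
Web Mercator (R = 6378137 m): x = 10147027.667 m, y = 1916134.425 m.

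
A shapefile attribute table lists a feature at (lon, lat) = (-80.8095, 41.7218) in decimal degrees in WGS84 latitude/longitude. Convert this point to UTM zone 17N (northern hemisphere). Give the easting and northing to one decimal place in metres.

E 515845.3 m, N 4618906.3 m

Zone 17 central meridian λ₀ = 6×17 − 183 = -81°; Δλ = +0.1905°.
Transverse Mercator on WGS84 with k₀ = 0.9996 gives E = 515845.292 m, N = 4618906.279 m.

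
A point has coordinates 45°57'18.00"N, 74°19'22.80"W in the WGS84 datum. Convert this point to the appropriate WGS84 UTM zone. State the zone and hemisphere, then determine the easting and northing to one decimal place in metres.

Zone 18N: E 552464.1 m, N 5089270.5 m

Longitude -74.3230° lies in the 6° band [-78°, -72°), giving zone 18; latitude is north of the equator, so 18N.
Zone 18 central meridian λ₀ = 6×18 − 183 = -75°; Δλ = +0.6770°.
Transverse Mercator on WGS84 with k₀ = 0.9996 gives E = 552464.118 m, N = 5089270.502 m.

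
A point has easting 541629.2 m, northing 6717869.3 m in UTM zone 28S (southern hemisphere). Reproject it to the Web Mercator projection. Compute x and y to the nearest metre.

x -1621903 m, y -3461009 m

Unproject from UTM 28S (λ₀ = -15°) → φ = -29.66849956°, λ = -14.56980003°.
Web Mercator (R = 6378137 m): x = -1621902.721 m, y = -3461009.327 m.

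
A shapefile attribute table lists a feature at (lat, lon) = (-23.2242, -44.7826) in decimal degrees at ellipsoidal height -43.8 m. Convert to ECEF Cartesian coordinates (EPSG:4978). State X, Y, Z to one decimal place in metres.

WGS84: a = 6378137 m, e² = 0.006694380; N(φ) = a/√(1−e²sin²φ) = 6381459.257 m.
X = (N+h)·cosφ·cosλ = 4162406.086 m; Y = (N+h)·cosφ·sinλ = -4130938.119 m; Z = (N(1−e²)+h)·sinφ = -2499538.380 m.

X 4162406.1 m, Y -4130938.1 m, Z -2499538.4 m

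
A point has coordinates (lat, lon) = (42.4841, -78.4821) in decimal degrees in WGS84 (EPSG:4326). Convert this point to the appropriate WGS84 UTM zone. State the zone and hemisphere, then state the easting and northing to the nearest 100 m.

Longitude -78.4821° lies in the 6° band [-84°, -78°), giving zone 17; latitude is north of the equator, so 17N.
Zone 17 central meridian λ₀ = 6×17 − 183 = -81°; Δλ = +2.5179°.
Transverse Mercator on WGS84 with k₀ = 0.9996 gives E = 706944.470 m, N = 4706599.690 m.

Zone 17N: E 706900 m, N 4706600 m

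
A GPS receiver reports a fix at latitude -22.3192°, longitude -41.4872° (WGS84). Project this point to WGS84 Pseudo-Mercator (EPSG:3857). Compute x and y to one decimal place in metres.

Web Mercator is spherical with R = a = 6378137 m.
x = R·λ = 6378137 × -0.724088237 = -4618333.978 m.
y = R·ln tan(π/4 + φ/2) = 6378137 × -0.399786395 = -2549892.400 m.

x -4618334.0 m, y -2549892.4 m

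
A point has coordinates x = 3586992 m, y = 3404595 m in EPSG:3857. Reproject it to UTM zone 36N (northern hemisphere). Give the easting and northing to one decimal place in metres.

E 424436.3 m, N 3233407.8 m

Web Mercator inverse (R = 6378137 m) → φ = 29.22719680°, λ = 32.22249738°.
UTM 36N forward: E = 424436.269 m, N = 3233407.849 m.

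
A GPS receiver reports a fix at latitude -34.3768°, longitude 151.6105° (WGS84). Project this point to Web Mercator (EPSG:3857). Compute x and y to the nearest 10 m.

Web Mercator is spherical with R = a = 6378137 m.
x = R·λ = 6378137 × 2.646102406 = 16877203.659 m.
y = R·ln tan(π/4 + φ/2) = 6378137 × -0.639608396 = -4079509.975 m.

x 16877200 m, y -4079510 m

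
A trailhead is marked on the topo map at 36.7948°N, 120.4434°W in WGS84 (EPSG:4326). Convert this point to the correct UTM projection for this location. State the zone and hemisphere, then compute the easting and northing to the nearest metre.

Longitude -120.4434° lies in the 6° band [-126°, -120°), giving zone 10; latitude is north of the equator, so 10N.
Zone 10 central meridian λ₀ = 6×10 − 183 = -123°; Δλ = +2.5566°.
Transverse Mercator on WGS84 with k₀ = 0.9996 gives E = 728107.609 m, N = 4075158.610 m.

Zone 10N: E 728108 m, N 4075159 m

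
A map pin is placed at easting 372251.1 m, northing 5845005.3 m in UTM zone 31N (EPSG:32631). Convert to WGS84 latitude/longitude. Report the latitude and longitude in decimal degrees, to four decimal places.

Zone 31N: λ₀ = 3°, k₀ = 0.9996, false easting 500000 m.
Meridian distance M = (N − FN)/k₀ = 5847344.2 m.
Inverse transverse Mercator on WGS84 gives φ = 52.73979980°, λ = 1.10770027°.

lat 52.7398°, lon 1.1077°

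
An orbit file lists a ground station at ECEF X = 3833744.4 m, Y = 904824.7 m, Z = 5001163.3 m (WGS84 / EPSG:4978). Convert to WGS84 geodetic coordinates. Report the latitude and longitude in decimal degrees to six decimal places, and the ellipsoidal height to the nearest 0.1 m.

λ = atan2(Y, X) = 13.27970016°; p = √(X²+Y²) = 3939074.0 m.
Bowring's method on WGS84 (a = 6378137 m, b = 6356752.314 m) gives φ = 51.96180015°, h = 1241.579 m.

lat 51.961800°, lon 13.279700°, h 1241.6 m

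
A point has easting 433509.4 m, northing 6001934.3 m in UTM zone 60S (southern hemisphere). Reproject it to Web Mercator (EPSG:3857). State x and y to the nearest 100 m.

Unproject from UTM 60S (λ₀ = 177°) → φ = -36.12500003°, λ = 176.26110015°.
Web Mercator (R = 6378137 m): x = 19621295.916 m, y = -4317834.844 m.

x 19621300 m, y -4317800 m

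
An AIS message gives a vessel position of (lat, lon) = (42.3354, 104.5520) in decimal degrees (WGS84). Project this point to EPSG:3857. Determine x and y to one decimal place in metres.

x 11638675.4 m, y 5211353.9 m

Web Mercator is spherical with R = a = 6378137 m.
x = R·λ = 6378137 × 1.824776640 = 11638675.401 m.
y = R·ln tan(π/4 + φ/2) = 6378137 × 0.817065218 = 5211353.900 m.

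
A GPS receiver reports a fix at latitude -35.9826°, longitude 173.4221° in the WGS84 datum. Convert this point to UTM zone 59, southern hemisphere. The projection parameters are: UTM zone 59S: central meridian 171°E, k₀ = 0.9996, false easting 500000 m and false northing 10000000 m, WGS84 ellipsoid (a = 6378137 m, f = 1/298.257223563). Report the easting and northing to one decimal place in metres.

E 718366.4 m, N 6015268.7 m

Zone 59 central meridian λ₀ = 6×59 − 183 = 171°; Δλ = +2.4221°.
Transverse Mercator on WGS84 with k₀ = 0.9996 gives E = 718366.369 m, N = 6015268.688 m.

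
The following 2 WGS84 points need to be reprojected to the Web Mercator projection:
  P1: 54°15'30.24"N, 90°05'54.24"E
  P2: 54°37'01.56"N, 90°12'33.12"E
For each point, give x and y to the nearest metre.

Web Mercator: x = R·λ, y = R·ln tan(π/4+φ/2), R = 6378137 m.
P1 (54.2584°, 90.0984°) → (10029708.009, 7219246.848) m.
P2 (54.6171°, 90.2092°) → (10042042.209, 7287904.870) m.

P1: x 10029708 m, y 7219247 m; P2: x 10042042 m, y 7287905 m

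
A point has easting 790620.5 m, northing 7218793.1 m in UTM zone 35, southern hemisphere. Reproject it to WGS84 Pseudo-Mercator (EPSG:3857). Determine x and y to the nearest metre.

x 3326449 m, y -2890344 m

Unproject from UTM 35S (λ₀ = 27°) → φ = -25.11880026°, λ = 29.88200047°.
Web Mercator (R = 6378137 m): x = 3326449.076 m, y = -2890343.629 m.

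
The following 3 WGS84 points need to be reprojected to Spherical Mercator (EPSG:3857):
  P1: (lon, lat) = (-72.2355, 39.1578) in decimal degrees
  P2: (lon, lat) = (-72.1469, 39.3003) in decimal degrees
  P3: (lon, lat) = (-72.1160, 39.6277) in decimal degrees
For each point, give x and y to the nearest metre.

Web Mercator: x = R·λ, y = R·ln tan(π/4+φ/2), R = 6378137 m.
P1 (39.1578°, -72.2355°) → (-8041219.077, 4744300.341) m.
P2 (39.3003°, -72.1469°) → (-8031356.170, 4764778.712) m.
P3 (39.6277°, -72.1160°) → (-8027916.398, 4811987.237) m.

P1: x -8041219 m, y 4744300 m; P2: x -8031356 m, y 4764779 m; P3: x -8027916 m, y 4811987 m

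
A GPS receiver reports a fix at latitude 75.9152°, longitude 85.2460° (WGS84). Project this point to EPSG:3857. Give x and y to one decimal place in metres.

Web Mercator is spherical with R = a = 6378137 m.
x = R·λ = 6378137 × 1.487823374 = 9489541.312 m.
y = R·ln tan(π/4 + φ/2) = 6378137 × 2.091224242 = 13338114.714 m.

x 9489541.3 m, y 13338114.7 m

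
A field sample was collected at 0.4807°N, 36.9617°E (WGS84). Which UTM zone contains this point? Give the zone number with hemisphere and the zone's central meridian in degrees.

UTM zone = ⌊(λ + 180)/6⌋ + 1; 36.9617° ∈ [36°, 42°) → zone 37.
Hemisphere: N (φ ≥ 0).
Central meridian λ₀ = 6×37 − 183 = 39°.

Zone 37N, central meridian 39°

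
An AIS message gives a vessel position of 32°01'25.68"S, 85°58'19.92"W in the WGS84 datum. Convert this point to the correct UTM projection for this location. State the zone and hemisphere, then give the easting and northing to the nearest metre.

Zone 16S: E 597058 m, N 6456465 m

Longitude -85.9722° lies in the 6° band [-90°, -84°), giving zone 16; latitude is south of the equator, so 16S.
Zone 16 central meridian λ₀ = 6×16 − 183 = -87°; Δλ = +1.0278°.
Transverse Mercator on WGS84 with k₀ = 0.9996 gives E = 597058.414 m, N = 6456464.598 m.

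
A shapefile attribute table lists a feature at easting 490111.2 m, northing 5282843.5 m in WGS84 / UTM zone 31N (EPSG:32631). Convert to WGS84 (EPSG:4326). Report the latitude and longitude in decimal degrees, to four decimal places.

lat 47.6989°, lon 2.8682°

Zone 31N: λ₀ = 3°, k₀ = 0.9996, false easting 500000 m.
Meridian distance M = (N − FN)/k₀ = 5284957.5 m.
Inverse transverse Mercator on WGS84 gives φ = 47.69889996°, λ = 2.86819946°.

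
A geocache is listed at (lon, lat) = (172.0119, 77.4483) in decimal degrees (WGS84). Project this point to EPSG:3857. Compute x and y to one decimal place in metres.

x 19148277.1 m, y 14079785.6 m

Web Mercator is spherical with R = a = 6378137 m.
x = R·λ = 6378137 × 3.002174008 = 19148277.118 m.
y = R·ln tan(π/4 + φ/2) = 6378137 × 2.207507547 = 14079785.563 m.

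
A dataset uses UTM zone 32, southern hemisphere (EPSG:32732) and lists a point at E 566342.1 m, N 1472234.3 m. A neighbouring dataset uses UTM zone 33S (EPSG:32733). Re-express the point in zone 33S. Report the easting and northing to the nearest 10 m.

E 413650 m, N 1471210 m

UTM 32S → geographic: φ = -76.81649980°, λ = 11.60660037°.
UTM 33S (λ₀ = 15°) forward: E = 413651.166 m, N = 1471213.424 m.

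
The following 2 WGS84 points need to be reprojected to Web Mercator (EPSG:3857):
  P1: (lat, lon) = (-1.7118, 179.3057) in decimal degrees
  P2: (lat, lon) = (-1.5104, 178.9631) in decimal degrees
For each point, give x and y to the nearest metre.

P1: x 19960219 m, y -190585 m; P2: x 19922081 m, y -168156 m

Web Mercator: x = R·λ, y = R·ln tan(π/4+φ/2), R = 6378137 m.
P1 (-1.7118°, 179.3057°) → (19960219.220, -190585.059) m.
P2 (-1.5104°, 178.9631°) → (19922081.163, -168156.436) m.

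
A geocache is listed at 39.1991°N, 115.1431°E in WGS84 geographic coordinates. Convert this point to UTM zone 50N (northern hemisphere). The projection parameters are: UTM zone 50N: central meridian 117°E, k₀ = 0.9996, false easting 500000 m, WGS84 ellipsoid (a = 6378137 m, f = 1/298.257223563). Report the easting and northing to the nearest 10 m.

Zone 50 central meridian λ₀ = 6×50 − 183 = 117°; Δλ = -1.8569°.
Transverse Mercator on WGS84 with k₀ = 0.9996 gives E = 339653.666 m, N = 4340513.813 m.

E 339650 m, N 4340510 m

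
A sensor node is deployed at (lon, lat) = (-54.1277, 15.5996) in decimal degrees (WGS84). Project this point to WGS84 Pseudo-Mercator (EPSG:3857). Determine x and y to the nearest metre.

x -6025468 m, y 1758400 m

Web Mercator is spherical with R = a = 6378137 m.
x = R·λ = 6378137 × -0.944706582 = -6025468.002 m.
y = R·ln tan(π/4 + φ/2) = 6378137 × 0.275691824 = 1758400.222 m.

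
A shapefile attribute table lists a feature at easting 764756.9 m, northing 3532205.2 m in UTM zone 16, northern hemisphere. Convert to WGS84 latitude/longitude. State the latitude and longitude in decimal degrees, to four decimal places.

Zone 16N: λ₀ = -87°, k₀ = 0.9996, false easting 500000 m.
Meridian distance M = (N − FN)/k₀ = 3533618.6 m.
Inverse transverse Mercator on WGS84 gives φ = 31.89490025°, λ = -84.20069977°.

lat 31.8949°, lon -84.2007°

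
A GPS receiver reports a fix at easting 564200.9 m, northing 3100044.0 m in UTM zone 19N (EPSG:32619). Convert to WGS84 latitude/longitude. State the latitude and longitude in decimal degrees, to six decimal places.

Zone 19N: λ₀ = -69°, k₀ = 0.9996, false easting 500000 m.
Meridian distance M = (N − FN)/k₀ = 3101284.5 m.
Inverse transverse Mercator on WGS84 gives φ = 28.02410020°, λ = -68.34690030°.

lat 28.024100°, lon -68.346900°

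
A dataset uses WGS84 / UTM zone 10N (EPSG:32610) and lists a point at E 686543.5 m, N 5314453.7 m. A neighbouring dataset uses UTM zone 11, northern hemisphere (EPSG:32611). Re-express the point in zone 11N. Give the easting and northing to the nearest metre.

UTM 10N → geographic: φ = 47.95619976°, λ = -120.50129966°.
UTM 11N (λ₀ = -117°) forward: E = 238614.421 m, N = 5317366.613 m.

E 238614 m, N 5317367 m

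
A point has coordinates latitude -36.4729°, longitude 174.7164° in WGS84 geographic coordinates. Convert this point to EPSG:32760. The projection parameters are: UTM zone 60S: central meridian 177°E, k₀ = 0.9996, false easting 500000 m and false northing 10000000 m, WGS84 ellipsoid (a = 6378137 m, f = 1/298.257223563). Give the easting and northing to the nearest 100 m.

E 295400 m, N 5961200 m

Zone 60 central meridian λ₀ = 6×60 − 183 = 177°; Δλ = -2.2836°.
Transverse Mercator on WGS84 with k₀ = 0.9996 gives E = 295404.327 m, N = 5961173.535 m.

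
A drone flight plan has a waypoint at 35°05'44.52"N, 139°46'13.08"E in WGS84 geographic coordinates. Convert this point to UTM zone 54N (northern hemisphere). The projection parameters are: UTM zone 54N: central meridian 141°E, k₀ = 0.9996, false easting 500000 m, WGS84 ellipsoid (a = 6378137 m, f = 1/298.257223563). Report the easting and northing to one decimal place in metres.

E 387915.7 m, N 3884347.5 m

Zone 54 central meridian λ₀ = 6×54 − 183 = 141°; Δλ = -1.2297°.
Transverse Mercator on WGS84 with k₀ = 0.9996 gives E = 387915.702 m, N = 3884347.516 m.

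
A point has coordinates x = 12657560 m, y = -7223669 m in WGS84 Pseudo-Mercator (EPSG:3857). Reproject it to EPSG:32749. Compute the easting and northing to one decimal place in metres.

E 676078.6 m, N 3981771.5 m

Web Mercator inverse (R = 6378137 m) → φ = -54.28159799°, λ = 113.70479608°.
UTM 49S forward: E = 676078.619 m, N = 3981771.474 m.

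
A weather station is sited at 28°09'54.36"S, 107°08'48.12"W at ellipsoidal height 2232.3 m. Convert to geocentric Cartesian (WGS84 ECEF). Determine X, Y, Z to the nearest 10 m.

WGS84: a = 6378137 m, e² = 0.006694380; N(φ) = a/√(1−e²sin²φ) = 6382898.786 m.
X = (N+h)·cosφ·cosλ = -1659559.728 m; Y = (N+h)·cosφ·sinλ = -5378879.620 m; Z = (N(1−e²)+h)·sinφ = -2993701.416 m.

X -1659560 m, Y -5378880 m, Z -2993700 m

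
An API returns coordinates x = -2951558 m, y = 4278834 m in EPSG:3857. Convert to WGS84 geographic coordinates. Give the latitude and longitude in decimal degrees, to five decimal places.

lat 35.84150°, lon -26.51430°

R = 6378137 m. λ = x/R = -26.51429663°.
φ = 2·arctan(exp(y/R)) − 90° = 2·arctan(1.95592) − 90° = 35.84150090°.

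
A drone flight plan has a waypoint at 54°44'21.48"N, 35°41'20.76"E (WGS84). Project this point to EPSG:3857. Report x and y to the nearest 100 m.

x 3972900 m, y 7311400 m

Web Mercator is spherical with R = a = 6378137 m.
x = R·λ = 6378137 × 0.622892302 = 3972892.439 m.
y = R·ln tan(π/4 + φ/2) = 6378137 × 1.146327379 = 7311433.070 m.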